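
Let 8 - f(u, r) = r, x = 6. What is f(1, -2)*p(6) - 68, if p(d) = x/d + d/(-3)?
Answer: -78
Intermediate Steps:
f(u, r) = 8 - r
p(d) = 6/d - d/3 (p(d) = 6/d + d/(-3) = 6/d + d*(-⅓) = 6/d - d/3)
f(1, -2)*p(6) - 68 = (8 - 1*(-2))*(6/6 - ⅓*6) - 68 = (8 + 2)*(6*(⅙) - 2) - 68 = 10*(1 - 2) - 68 = 10*(-1) - 68 = -10 - 68 = -78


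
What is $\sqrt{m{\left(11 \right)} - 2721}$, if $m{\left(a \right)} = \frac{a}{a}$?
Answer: $4 i \sqrt{170} \approx 52.154 i$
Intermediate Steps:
$m{\left(a \right)} = 1$
$\sqrt{m{\left(11 \right)} - 2721} = \sqrt{1 - 2721} = \sqrt{-2720} = 4 i \sqrt{170}$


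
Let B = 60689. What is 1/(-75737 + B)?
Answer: -1/15048 ≈ -6.6454e-5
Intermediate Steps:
1/(-75737 + B) = 1/(-75737 + 60689) = 1/(-15048) = -1/15048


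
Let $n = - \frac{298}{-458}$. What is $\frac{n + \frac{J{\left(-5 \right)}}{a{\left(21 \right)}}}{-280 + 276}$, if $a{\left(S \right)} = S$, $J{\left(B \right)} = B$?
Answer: $- \frac{496}{4809} \approx -0.10314$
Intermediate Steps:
$n = \frac{149}{229}$ ($n = \left(-298\right) \left(- \frac{1}{458}\right) = \frac{149}{229} \approx 0.65065$)
$\frac{n + \frac{J{\left(-5 \right)}}{a{\left(21 \right)}}}{-280 + 276} = \frac{\frac{149}{229} - \frac{5}{21}}{-280 + 276} = \frac{\frac{149}{229} - \frac{5}{21}}{-4} = \left(\frac{149}{229} - \frac{5}{21}\right) \left(- \frac{1}{4}\right) = \frac{1984}{4809} \left(- \frac{1}{4}\right) = - \frac{496}{4809}$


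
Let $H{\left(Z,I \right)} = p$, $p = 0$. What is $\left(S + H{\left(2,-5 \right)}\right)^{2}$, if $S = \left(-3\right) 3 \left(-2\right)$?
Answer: $324$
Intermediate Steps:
$H{\left(Z,I \right)} = 0$
$S = 18$ ($S = \left(-9\right) \left(-2\right) = 18$)
$\left(S + H{\left(2,-5 \right)}\right)^{2} = \left(18 + 0\right)^{2} = 18^{2} = 324$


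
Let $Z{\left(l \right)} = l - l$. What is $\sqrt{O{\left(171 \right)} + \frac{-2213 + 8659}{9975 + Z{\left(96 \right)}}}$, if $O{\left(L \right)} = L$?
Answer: $\frac{\sqrt{683156229}}{1995} \approx 13.101$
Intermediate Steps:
$Z{\left(l \right)} = 0$
$\sqrt{O{\left(171 \right)} + \frac{-2213 + 8659}{9975 + Z{\left(96 \right)}}} = \sqrt{171 + \frac{-2213 + 8659}{9975 + 0}} = \sqrt{171 + \frac{6446}{9975}} = \sqrt{\frac{1712171}{9975}} = \frac{\sqrt{683156229}}{1995}$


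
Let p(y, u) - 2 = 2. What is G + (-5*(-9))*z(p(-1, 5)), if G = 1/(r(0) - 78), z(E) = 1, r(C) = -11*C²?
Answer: 3509/78 ≈ 44.987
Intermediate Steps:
p(y, u) = 4 (p(y, u) = 2 + 2 = 4)
G = -1/78 (G = 1/(-11*0² - 78) = 1/(-11*0 - 78) = 1/(0 - 78) = 1/(-78) = -1/78 ≈ -0.012821)
G + (-5*(-9))*z(p(-1, 5)) = -1/78 - 5*(-9)*1 = -1/78 + 45*1 = -1/78 + 45 = 3509/78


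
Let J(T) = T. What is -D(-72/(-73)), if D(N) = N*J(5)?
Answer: -360/73 ≈ -4.9315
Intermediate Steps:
D(N) = 5*N (D(N) = N*5 = 5*N)
-D(-72/(-73)) = -5*(-72/(-73)) = -5*(-72*(-1/73)) = -5*72/73 = -1*360/73 = -360/73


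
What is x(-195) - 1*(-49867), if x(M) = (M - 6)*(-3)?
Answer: 50470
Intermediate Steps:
x(M) = 18 - 3*M (x(M) = (-6 + M)*(-3) = 18 - 3*M)
x(-195) - 1*(-49867) = (18 - 3*(-195)) - 1*(-49867) = (18 + 585) + 49867 = 603 + 49867 = 50470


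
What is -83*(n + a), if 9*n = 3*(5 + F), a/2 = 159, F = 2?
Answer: -79763/3 ≈ -26588.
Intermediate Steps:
a = 318 (a = 2*159 = 318)
n = 7/3 (n = (3*(5 + 2))/9 = (3*7)/9 = (⅑)*21 = 7/3 ≈ 2.3333)
-83*(n + a) = -83*(7/3 + 318) = -83*961/3 = -79763/3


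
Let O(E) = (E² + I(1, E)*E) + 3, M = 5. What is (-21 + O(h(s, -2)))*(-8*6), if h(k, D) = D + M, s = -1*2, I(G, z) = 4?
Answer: -144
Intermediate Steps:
s = -2
h(k, D) = 5 + D (h(k, D) = D + 5 = 5 + D)
O(E) = 3 + E² + 4*E (O(E) = (E² + 4*E) + 3 = 3 + E² + 4*E)
(-21 + O(h(s, -2)))*(-8*6) = (-21 + (3 + (5 - 2)² + 4*(5 - 2)))*(-8*6) = (-21 + (3 + 3² + 4*3))*(-48) = (-21 + (3 + 9 + 12))*(-48) = (-21 + 24)*(-48) = 3*(-48) = -144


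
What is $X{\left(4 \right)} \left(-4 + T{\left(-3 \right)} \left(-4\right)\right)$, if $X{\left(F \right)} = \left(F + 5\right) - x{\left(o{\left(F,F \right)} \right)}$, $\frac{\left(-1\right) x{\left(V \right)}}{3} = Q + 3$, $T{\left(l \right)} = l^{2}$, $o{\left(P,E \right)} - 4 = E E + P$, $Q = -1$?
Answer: $-600$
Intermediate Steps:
$o{\left(P,E \right)} = 4 + P + E^{2}$ ($o{\left(P,E \right)} = 4 + \left(E E + P\right) = 4 + \left(E^{2} + P\right) = 4 + \left(P + E^{2}\right) = 4 + P + E^{2}$)
$x{\left(V \right)} = -6$ ($x{\left(V \right)} = - 3 \left(-1 + 3\right) = \left(-3\right) 2 = -6$)
$X{\left(F \right)} = 11 + F$ ($X{\left(F \right)} = \left(F + 5\right) - -6 = \left(5 + F\right) + 6 = 11 + F$)
$X{\left(4 \right)} \left(-4 + T{\left(-3 \right)} \left(-4\right)\right) = \left(11 + 4\right) \left(-4 + \left(-3\right)^{2} \left(-4\right)\right) = 15 \left(-4 + 9 \left(-4\right)\right) = 15 \left(-4 - 36\right) = 15 \left(-40\right) = -600$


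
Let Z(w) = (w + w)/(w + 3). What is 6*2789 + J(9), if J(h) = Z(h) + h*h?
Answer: 33633/2 ≈ 16817.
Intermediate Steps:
Z(w) = 2*w/(3 + w) (Z(w) = (2*w)/(3 + w) = 2*w/(3 + w))
J(h) = h² + 2*h/(3 + h) (J(h) = 2*h/(3 + h) + h*h = 2*h/(3 + h) + h² = h² + 2*h/(3 + h))
6*2789 + J(9) = 6*2789 + 9*(2 + 9*(3 + 9))/(3 + 9) = 16734 + 9*(2 + 9*12)/12 = 16734 + 9*(1/12)*(2 + 108) = 16734 + 9*(1/12)*110 = 16734 + 165/2 = 33633/2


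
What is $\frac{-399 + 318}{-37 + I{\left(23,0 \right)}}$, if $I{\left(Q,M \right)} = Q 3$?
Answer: $- \frac{81}{32} \approx -2.5313$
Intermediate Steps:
$I{\left(Q,M \right)} = 3 Q$
$\frac{-399 + 318}{-37 + I{\left(23,0 \right)}} = \frac{-399 + 318}{-37 + 3 \cdot 23} = - \frac{81}{-37 + 69} = - \frac{81}{32}$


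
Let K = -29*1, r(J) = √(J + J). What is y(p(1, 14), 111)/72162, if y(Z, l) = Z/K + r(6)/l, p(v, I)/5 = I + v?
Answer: -25/697566 + √3/4004991 ≈ -3.5406e-5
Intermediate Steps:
p(v, I) = 5*I + 5*v (p(v, I) = 5*(I + v) = 5*I + 5*v)
r(J) = √2*√J (r(J) = √(2*J) = √2*√J)
K = -29
y(Z, l) = -Z/29 + 2*√3/l (y(Z, l) = Z/(-29) + (√2*√6)/l = Z*(-1/29) + (2*√3)/l = -Z/29 + 2*√3/l)
y(p(1, 14), 111)/72162 = (-(5*14 + 5*1)/29 + 2*√3/111)/72162 = (-(70 + 5)/29 + 2*√3*(1/111))*(1/72162) = (-1/29*75 + 2*√3/111)*(1/72162) = (-75/29 + 2*√3/111)*(1/72162) = -25/697566 + √3/4004991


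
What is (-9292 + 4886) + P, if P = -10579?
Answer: -14985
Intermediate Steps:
(-9292 + 4886) + P = (-9292 + 4886) - 10579 = -4406 - 10579 = -14985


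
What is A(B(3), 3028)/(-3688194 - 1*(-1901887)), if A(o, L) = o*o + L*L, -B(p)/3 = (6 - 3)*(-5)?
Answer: -9170809/1786307 ≈ -5.1339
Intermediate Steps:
B(p) = 45 (B(p) = -3*(6 - 3)*(-5) = -9*(-5) = -3*(-15) = 45)
A(o, L) = L² + o² (A(o, L) = o² + L² = L² + o²)
A(B(3), 3028)/(-3688194 - 1*(-1901887)) = (3028² + 45²)/(-3688194 - 1*(-1901887)) = (9168784 + 2025)/(-3688194 + 1901887) = 9170809/(-1786307) = 9170809*(-1/1786307) = -9170809/1786307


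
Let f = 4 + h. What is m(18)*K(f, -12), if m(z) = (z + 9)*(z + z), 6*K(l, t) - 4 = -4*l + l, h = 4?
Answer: -3240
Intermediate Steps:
f = 8 (f = 4 + 4 = 8)
K(l, t) = ⅔ - l/2 (K(l, t) = ⅔ + (-4*l + l)/6 = ⅔ + (-3*l)/6 = ⅔ - l/2)
m(z) = 2*z*(9 + z) (m(z) = (9 + z)*(2*z) = 2*z*(9 + z))
m(18)*K(f, -12) = (2*18*(9 + 18))*(⅔ - ½*8) = (2*18*27)*(⅔ - 4) = 972*(-10/3) = -3240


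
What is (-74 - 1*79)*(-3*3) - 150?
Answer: 1227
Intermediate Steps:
(-74 - 1*79)*(-3*3) - 150 = (-74 - 79)*(-9) - 150 = -153*(-9) - 150 = 1377 - 150 = 1227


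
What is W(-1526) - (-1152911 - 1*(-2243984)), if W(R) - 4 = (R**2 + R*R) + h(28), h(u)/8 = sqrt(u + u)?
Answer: 3566283 + 16*sqrt(14) ≈ 3.5663e+6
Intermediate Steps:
h(u) = 8*sqrt(2)*sqrt(u) (h(u) = 8*sqrt(u + u) = 8*sqrt(2*u) = 8*(sqrt(2)*sqrt(u)) = 8*sqrt(2)*sqrt(u))
W(R) = 4 + 2*R**2 + 16*sqrt(14) (W(R) = 4 + ((R**2 + R*R) + 8*sqrt(2)*sqrt(28)) = 4 + ((R**2 + R**2) + 8*sqrt(2)*(2*sqrt(7))) = 4 + (2*R**2 + 16*sqrt(14)) = 4 + 2*R**2 + 16*sqrt(14))
W(-1526) - (-1152911 - 1*(-2243984)) = (4 + 2*(-1526)**2 + 16*sqrt(14)) - (-1152911 - 1*(-2243984)) = (4 + 2*2328676 + 16*sqrt(14)) - (-1152911 + 2243984) = (4 + 4657352 + 16*sqrt(14)) - 1*1091073 = (4657356 + 16*sqrt(14)) - 1091073 = 3566283 + 16*sqrt(14)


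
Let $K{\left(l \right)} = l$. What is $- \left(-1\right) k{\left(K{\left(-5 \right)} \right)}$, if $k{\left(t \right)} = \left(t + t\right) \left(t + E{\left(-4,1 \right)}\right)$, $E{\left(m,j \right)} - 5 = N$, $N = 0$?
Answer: $0$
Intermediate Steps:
$E{\left(m,j \right)} = 5$ ($E{\left(m,j \right)} = 5 + 0 = 5$)
$k{\left(t \right)} = 2 t \left(5 + t\right)$ ($k{\left(t \right)} = \left(t + t\right) \left(t + 5\right) = 2 t \left(5 + t\right)$)
$- \left(-1\right) k{\left(K{\left(-5 \right)} \right)} = - \left(-1\right) 2 \left(-5\right) \left(5 - 5\right) = - \left(-1\right) 2 \left(-5\right) 0 = - \left(-1\right) 0 = \left(-1\right) 0 = 0$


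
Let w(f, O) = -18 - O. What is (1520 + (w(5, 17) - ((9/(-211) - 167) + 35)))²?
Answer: 116414710416/44521 ≈ 2.6148e+6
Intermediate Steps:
(1520 + (w(5, 17) - ((9/(-211) - 167) + 35)))² = (1520 + ((-18 - 1*17) - ((9/(-211) - 167) + 35)))² = (1520 + ((-18 - 17) - ((9*(-1/211) - 167) + 35)))² = (1520 + (-35 - ((-9/211 - 167) + 35)))² = (1520 + (-35 - (-35246/211 + 35)))² = (1520 + (-35 - 1*(-27861/211)))² = (1520 + (-35 + 27861/211))² = (1520 + 20476/211)² = (341196/211)² = 116414710416/44521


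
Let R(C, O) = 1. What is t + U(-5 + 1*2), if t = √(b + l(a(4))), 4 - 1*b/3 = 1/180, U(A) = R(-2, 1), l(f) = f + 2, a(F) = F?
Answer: 1 + √16185/30 ≈ 5.2407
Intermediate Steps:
l(f) = 2 + f
U(A) = 1
b = 719/60 (b = 12 - 3/180 = 12 - 3*1/180 = 12 - 1/60 = 719/60 ≈ 11.983)
t = √16185/30 (t = √(719/60 + (2 + 4)) = √(719/60 + 6) = √(1079/60) = √16185/30 ≈ 4.2407)
t + U(-5 + 1*2) = √16185/30 + 1 = 1 + √16185/30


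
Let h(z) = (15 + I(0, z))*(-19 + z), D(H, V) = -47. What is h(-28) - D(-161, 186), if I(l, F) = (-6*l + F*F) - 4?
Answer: -37318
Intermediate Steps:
I(l, F) = -4 + F² - 6*l (I(l, F) = (-6*l + F²) - 4 = (F² - 6*l) - 4 = -4 + F² - 6*l)
h(z) = (-19 + z)*(11 + z²) (h(z) = (15 + (-4 + z² - 6*0))*(-19 + z) = (15 + (-4 + z² + 0))*(-19 + z) = (15 + (-4 + z²))*(-19 + z) = (11 + z²)*(-19 + z) = (-19 + z)*(11 + z²))
h(-28) - D(-161, 186) = (-209 + (-28)³ - 19*(-28)² + 11*(-28)) - 1*(-47) = (-209 - 21952 - 19*784 - 308) + 47 = (-209 - 21952 - 14896 - 308) + 47 = -37365 + 47 = -37318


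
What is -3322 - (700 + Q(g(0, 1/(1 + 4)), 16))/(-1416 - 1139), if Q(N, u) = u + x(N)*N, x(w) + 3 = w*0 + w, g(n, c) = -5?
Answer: -1212422/365 ≈ -3321.7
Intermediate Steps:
x(w) = -3 + w (x(w) = -3 + (w*0 + w) = -3 + (0 + w) = -3 + w)
Q(N, u) = u + N*(-3 + N) (Q(N, u) = u + (-3 + N)*N = u + N*(-3 + N))
-3322 - (700 + Q(g(0, 1/(1 + 4)), 16))/(-1416 - 1139) = -3322 - (700 + (16 - 5*(-3 - 5)))/(-1416 - 1139) = -3322 - (700 + (16 - 5*(-8)))/(-2555) = -3322 - (700 + (16 + 40))*(-1)/2555 = -3322 - (700 + 56)*(-1)/2555 = -3322 - 756*(-1)/2555 = -3322 - 1*(-108/365) = -3322 + 108/365 = -1212422/365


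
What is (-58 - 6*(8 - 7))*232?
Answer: -14848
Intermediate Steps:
(-58 - 6*(8 - 7))*232 = (-58 - 6*1)*232 = (-58 - 6)*232 = -64*232 = -14848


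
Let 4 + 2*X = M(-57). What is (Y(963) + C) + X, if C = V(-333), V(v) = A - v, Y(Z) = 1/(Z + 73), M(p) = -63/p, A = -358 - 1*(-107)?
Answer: 1585617/19684 ≈ 80.554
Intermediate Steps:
A = -251 (A = -358 + 107 = -251)
Y(Z) = 1/(73 + Z)
V(v) = -251 - v
C = 82 (C = -251 - 1*(-333) = -251 + 333 = 82)
X = -55/38 (X = -2 + (-63/(-57))/2 = -2 + (-63*(-1/57))/2 = -2 + (½)*(21/19) = -2 + 21/38 = -55/38 ≈ -1.4474)
(Y(963) + C) + X = (1/(73 + 963) + 82) - 55/38 = (1/1036 + 82) - 55/38 = 84953/1036 - 55/38 = 1585617/19684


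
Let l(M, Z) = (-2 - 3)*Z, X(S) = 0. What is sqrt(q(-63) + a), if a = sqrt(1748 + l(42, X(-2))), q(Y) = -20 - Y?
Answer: sqrt(43 + 2*sqrt(437)) ≈ 9.2092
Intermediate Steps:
l(M, Z) = -5*Z
a = 2*sqrt(437) (a = sqrt(1748 - 5*0) = sqrt(1748 + 0) = sqrt(1748) = 2*sqrt(437) ≈ 41.809)
sqrt(q(-63) + a) = sqrt((-20 - 1*(-63)) + 2*sqrt(437)) = sqrt((-20 + 63) + 2*sqrt(437)) = sqrt(43 + 2*sqrt(437))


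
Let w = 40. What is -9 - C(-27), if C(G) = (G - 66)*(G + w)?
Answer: 1200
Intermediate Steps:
C(G) = (-66 + G)*(40 + G) (C(G) = (G - 66)*(G + 40) = (-66 + G)*(40 + G))
-9 - C(-27) = -9 - (-2640 + (-27)**2 - 26*(-27)) = -9 - (-2640 + 729 + 702) = -9 - 1*(-1209) = -9 + 1209 = 1200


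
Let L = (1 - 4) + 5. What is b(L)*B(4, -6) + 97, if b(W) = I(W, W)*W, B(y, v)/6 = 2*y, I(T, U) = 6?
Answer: 673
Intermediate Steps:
B(y, v) = 12*y (B(y, v) = 6*(2*y) = 12*y)
L = 2 (L = -3 + 5 = 2)
b(W) = 6*W
b(L)*B(4, -6) + 97 = (6*2)*(12*4) + 97 = 12*48 + 97 = 576 + 97 = 673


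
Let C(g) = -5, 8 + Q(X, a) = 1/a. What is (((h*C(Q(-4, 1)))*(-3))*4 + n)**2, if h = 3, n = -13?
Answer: 27889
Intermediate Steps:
Q(X, a) = -8 + 1/a
(((h*C(Q(-4, 1)))*(-3))*4 + n)**2 = (((3*(-5))*(-3))*4 - 13)**2 = (-15*(-3)*4 - 13)**2 = (45*4 - 13)**2 = (180 - 13)**2 = 167**2 = 27889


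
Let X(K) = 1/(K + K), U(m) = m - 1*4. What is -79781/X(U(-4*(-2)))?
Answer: -638248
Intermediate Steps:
U(m) = -4 + m (U(m) = m - 4 = -4 + m)
X(K) = 1/(2*K)
-79781/X(U(-4*(-2))) = -79781/(1/(2*(-4 - 4*(-2)))) = -79781/(1/(2*(-4 + 8))) = -79781/((½)/4) = -79781/((½)*(¼)) = -79781/⅛ = -79781*8 = -638248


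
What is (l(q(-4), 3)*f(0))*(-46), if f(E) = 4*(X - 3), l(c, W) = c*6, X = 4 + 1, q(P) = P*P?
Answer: -35328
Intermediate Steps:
q(P) = P²
X = 5
l(c, W) = 6*c
f(E) = 8 (f(E) = 4*(5 - 3) = 4*2 = 8)
(l(q(-4), 3)*f(0))*(-46) = ((6*(-4)²)*8)*(-46) = ((6*16)*8)*(-46) = (96*8)*(-46) = 768*(-46) = -35328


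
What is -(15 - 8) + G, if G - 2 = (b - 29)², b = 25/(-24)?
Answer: 516961/576 ≈ 897.50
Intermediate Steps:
b = -25/24 (b = 25*(-1/24) = -25/24 ≈ -1.0417)
G = 520993/576 (G = 2 + (-25/24 - 29)² = 2 + (-721/24)² = 2 + 519841/576 = 520993/576 ≈ 904.50)
-(15 - 8) + G = -(15 - 8) + 520993/576 = -1*7 + 520993/576 = -7 + 520993/576 = 516961/576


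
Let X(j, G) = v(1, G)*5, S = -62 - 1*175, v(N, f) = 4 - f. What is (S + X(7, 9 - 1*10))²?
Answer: 44944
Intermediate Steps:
S = -237 (S = -62 - 175 = -237)
X(j, G) = 20 - 5*G (X(j, G) = (4 - G)*5 = 20 - 5*G)
(S + X(7, 9 - 1*10))² = (-237 + (20 - 5*(9 - 1*10)))² = (-237 + (20 - 5*(9 - 10)))² = (-237 + (20 - 5*(-1)))² = (-237 + (20 + 5))² = (-237 + 25)² = (-212)² = 44944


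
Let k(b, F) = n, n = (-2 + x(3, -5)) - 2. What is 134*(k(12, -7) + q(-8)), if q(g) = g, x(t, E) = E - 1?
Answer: -2412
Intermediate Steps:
x(t, E) = -1 + E
n = -10 (n = (-2 + (-1 - 5)) - 2 = (-2 - 6) - 2 = -8 - 2 = -10)
k(b, F) = -10
134*(k(12, -7) + q(-8)) = 134*(-10 - 8) = 134*(-18) = -2412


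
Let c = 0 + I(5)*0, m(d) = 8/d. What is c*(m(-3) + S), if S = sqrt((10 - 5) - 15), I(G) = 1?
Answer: 0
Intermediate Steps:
S = I*sqrt(10) (S = sqrt(5 - 15) = sqrt(-10) = I*sqrt(10) ≈ 3.1623*I)
c = 0 (c = 0 + 1*0 = 0 + 0 = 0)
c*(m(-3) + S) = 0*(8/(-3) + I*sqrt(10)) = 0*(8*(-1/3) + I*sqrt(10)) = 0*(-8/3 + I*sqrt(10)) = 0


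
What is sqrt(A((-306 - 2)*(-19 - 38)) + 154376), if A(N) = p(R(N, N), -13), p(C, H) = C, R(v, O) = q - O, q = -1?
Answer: 19*sqrt(379) ≈ 369.89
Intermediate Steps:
R(v, O) = -1 - O
A(N) = -1 - N
sqrt(A((-306 - 2)*(-19 - 38)) + 154376) = sqrt((-1 - (-306 - 2)*(-19 - 38)) + 154376) = sqrt((-1 - (-308)*(-57)) + 154376) = sqrt((-1 - 1*17556) + 154376) = sqrt((-1 - 17556) + 154376) = sqrt(-17557 + 154376) = sqrt(136819) = 19*sqrt(379)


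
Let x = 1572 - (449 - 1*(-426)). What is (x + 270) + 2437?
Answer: 3404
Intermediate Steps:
x = 697 (x = 1572 - (449 + 426) = 1572 - 1*875 = 1572 - 875 = 697)
(x + 270) + 2437 = (697 + 270) + 2437 = 967 + 2437 = 3404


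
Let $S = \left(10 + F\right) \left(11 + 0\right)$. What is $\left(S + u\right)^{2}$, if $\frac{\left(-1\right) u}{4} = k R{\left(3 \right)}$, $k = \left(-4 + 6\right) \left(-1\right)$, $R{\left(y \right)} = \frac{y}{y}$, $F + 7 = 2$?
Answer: $3969$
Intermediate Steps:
$F = -5$ ($F = -7 + 2 = -5$)
$R{\left(y \right)} = 1$
$k = -2$ ($k = 2 \left(-1\right) = -2$)
$u = 8$ ($u = - 4 \left(\left(-2\right) 1\right) = \left(-4\right) \left(-2\right) = 8$)
$S = 55$ ($S = \left(10 - 5\right) \left(11 + 0\right) = 5 \cdot 11 = 55$)
$\left(S + u\right)^{2} = \left(55 + 8\right)^{2} = 63^{2} = 3969$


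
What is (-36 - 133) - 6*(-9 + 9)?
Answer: -169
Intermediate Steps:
(-36 - 133) - 6*(-9 + 9) = -169 - 6*0 = -169 + 0 = -169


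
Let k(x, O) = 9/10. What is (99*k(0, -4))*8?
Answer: 3564/5 ≈ 712.80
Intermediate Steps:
k(x, O) = 9/10 (k(x, O) = 9*(⅒) = 9/10)
(99*k(0, -4))*8 = (99*(9/10))*8 = (891/10)*8 = 3564/5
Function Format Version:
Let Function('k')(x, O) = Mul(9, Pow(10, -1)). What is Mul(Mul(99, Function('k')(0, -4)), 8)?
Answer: Rational(3564, 5) ≈ 712.80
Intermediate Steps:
Function('k')(x, O) = Rational(9, 10) (Function('k')(x, O) = Mul(9, Rational(1, 10)) = Rational(9, 10))
Mul(Mul(99, Function('k')(0, -4)), 8) = Mul(Mul(99, Rational(9, 10)), 8) = Mul(Rational(891, 10), 8) = Rational(3564, 5)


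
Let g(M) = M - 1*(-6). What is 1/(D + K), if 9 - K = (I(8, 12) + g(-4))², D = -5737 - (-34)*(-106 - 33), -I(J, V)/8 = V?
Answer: -1/19290 ≈ -5.1840e-5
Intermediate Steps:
g(M) = 6 + M (g(M) = M + 6 = 6 + M)
I(J, V) = -8*V
D = -10463 (D = -5737 - (-34)*(-139) = -5737 - 1*4726 = -5737 - 4726 = -10463)
K = -8827 (K = 9 - (-8*12 + (6 - 4))² = 9 - (-96 + 2)² = 9 - 1*(-94)² = 9 - 1*8836 = 9 - 8836 = -8827)
1/(D + K) = 1/(-10463 - 8827) = 1/(-19290) = -1/19290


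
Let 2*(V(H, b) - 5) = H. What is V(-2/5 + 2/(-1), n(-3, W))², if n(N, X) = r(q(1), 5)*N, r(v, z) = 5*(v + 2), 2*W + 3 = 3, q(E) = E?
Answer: 361/25 ≈ 14.440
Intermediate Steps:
W = 0 (W = -3/2 + (½)*3 = -3/2 + 3/2 = 0)
r(v, z) = 10 + 5*v (r(v, z) = 5*(2 + v) = 10 + 5*v)
n(N, X) = 15*N (n(N, X) = (10 + 5*1)*N = (10 + 5)*N = 15*N)
V(H, b) = 5 + H/2
V(-2/5 + 2/(-1), n(-3, W))² = (5 + (-2/5 + 2/(-1))/2)² = (5 + (-2*⅕ + 2*(-1))/2)² = (5 + (-⅖ - 2)/2)² = (5 + (½)*(-12/5))² = (5 - 6/5)² = (19/5)² = 361/25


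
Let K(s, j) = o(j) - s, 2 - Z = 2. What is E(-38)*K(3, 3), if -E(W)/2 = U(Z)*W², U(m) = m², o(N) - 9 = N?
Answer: 0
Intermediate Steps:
Z = 0 (Z = 2 - 1*2 = 2 - 2 = 0)
o(N) = 9 + N
E(W) = 0 (E(W) = -2*0²*W² = -0*W² = -2*0 = 0)
K(s, j) = 9 + j - s (K(s, j) = (9 + j) - s = 9 + j - s)
E(-38)*K(3, 3) = 0*(9 + 3 - 1*3) = 0*(9 + 3 - 3) = 0*9 = 0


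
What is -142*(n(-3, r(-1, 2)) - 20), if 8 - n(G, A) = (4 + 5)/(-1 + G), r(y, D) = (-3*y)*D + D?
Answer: 2769/2 ≈ 1384.5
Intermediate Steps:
r(y, D) = D - 3*D*y (r(y, D) = -3*D*y + D = D - 3*D*y)
n(G, A) = 8 - 9/(-1 + G) (n(G, A) = 8 - (4 + 5)/(-1 + G) = 8 - 9/(-1 + G))
-142*(n(-3, r(-1, 2)) - 20) = -142*((-17 + 8*(-3))/(-1 - 3) - 20) = -142*((-17 - 24)/(-4) - 20) = -142*(-¼*(-41) - 20) = -142*(41/4 - 20) = -142*(-39/4) = 2769/2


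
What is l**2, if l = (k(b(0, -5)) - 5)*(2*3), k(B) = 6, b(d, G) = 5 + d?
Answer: 36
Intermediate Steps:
l = 6 (l = (6 - 5)*(2*3) = 1*6 = 6)
l**2 = 6**2 = 36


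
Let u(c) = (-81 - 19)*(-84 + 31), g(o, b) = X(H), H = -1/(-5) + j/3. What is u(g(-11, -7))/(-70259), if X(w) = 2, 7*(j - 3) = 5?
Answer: -5300/70259 ≈ -0.075435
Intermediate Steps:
j = 26/7 (j = 3 + (⅐)*5 = 3 + 5/7 = 26/7 ≈ 3.7143)
H = 151/105 (H = -1/(-5) + (26/7)/3 = -1*(-⅕) + (26/7)*(⅓) = ⅕ + 26/21 = 151/105 ≈ 1.4381)
g(o, b) = 2
u(c) = 5300 (u(c) = -100*(-53) = 5300)
u(g(-11, -7))/(-70259) = 5300/(-70259) = 5300*(-1/70259) = -5300/70259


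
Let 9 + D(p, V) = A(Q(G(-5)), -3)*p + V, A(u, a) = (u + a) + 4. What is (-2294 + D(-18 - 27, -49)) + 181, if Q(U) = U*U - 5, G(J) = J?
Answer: -3116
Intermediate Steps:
Q(U) = -5 + U² (Q(U) = U² - 5 = -5 + U²)
A(u, a) = 4 + a + u (A(u, a) = (a + u) + 4 = 4 + a + u)
D(p, V) = -9 + V + 21*p (D(p, V) = -9 + ((4 - 3 + (-5 + (-5)²))*p + V) = -9 + ((4 - 3 + (-5 + 25))*p + V) = -9 + ((4 - 3 + 20)*p + V) = -9 + (21*p + V) = -9 + (V + 21*p) = -9 + V + 21*p)
(-2294 + D(-18 - 27, -49)) + 181 = (-2294 + (-9 - 49 + 21*(-18 - 27))) + 181 = (-2294 + (-9 - 49 + 21*(-45))) + 181 = (-2294 + (-9 - 49 - 945)) + 181 = (-2294 - 1003) + 181 = -3297 + 181 = -3116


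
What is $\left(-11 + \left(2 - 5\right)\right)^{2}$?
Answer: $196$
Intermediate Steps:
$\left(-11 + \left(2 - 5\right)\right)^{2} = \left(-11 - 3\right)^{2} = \left(-14\right)^{2} = 196$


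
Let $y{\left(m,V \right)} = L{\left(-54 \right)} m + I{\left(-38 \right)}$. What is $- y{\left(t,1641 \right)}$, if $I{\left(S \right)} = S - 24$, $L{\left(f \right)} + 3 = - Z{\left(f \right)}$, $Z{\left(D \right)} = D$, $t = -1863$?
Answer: $95075$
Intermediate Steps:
$L{\left(f \right)} = -3 - f$
$I{\left(S \right)} = -24 + S$
$y{\left(m,V \right)} = -62 + 51 m$ ($y{\left(m,V \right)} = \left(-3 - -54\right) m - 62 = \left(-3 + 54\right) m - 62 = 51 m - 62 = -62 + 51 m$)
$- y{\left(t,1641 \right)} = - (-62 + 51 \left(-1863\right)) = - (-62 - 95013) = \left(-1\right) \left(-95075\right) = 95075$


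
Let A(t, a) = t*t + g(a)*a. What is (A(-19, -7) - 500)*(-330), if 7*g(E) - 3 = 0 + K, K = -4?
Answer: 45540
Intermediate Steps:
g(E) = -⅐ (g(E) = 3/7 + (0 - 4)/7 = 3/7 + (⅐)*(-4) = 3/7 - 4/7 = -⅐)
A(t, a) = t² - a/7 (A(t, a) = t*t - a/7 = t² - a/7)
(A(-19, -7) - 500)*(-330) = (((-19)² - ⅐*(-7)) - 500)*(-330) = ((361 + 1) - 500)*(-330) = (362 - 500)*(-330) = -138*(-330) = 45540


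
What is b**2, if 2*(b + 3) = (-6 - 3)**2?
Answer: 5625/4 ≈ 1406.3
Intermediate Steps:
b = 75/2 (b = -3 + (-6 - 3)**2/2 = -3 + (1/2)*(-9)**2 = -3 + (1/2)*81 = -3 + 81/2 = 75/2 ≈ 37.500)
b**2 = (75/2)**2 = 5625/4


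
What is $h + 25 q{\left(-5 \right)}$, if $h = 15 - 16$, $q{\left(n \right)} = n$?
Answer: $-126$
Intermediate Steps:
$h = -1$
$h + 25 q{\left(-5 \right)} = -1 + 25 \left(-5\right) = -1 - 125 = -126$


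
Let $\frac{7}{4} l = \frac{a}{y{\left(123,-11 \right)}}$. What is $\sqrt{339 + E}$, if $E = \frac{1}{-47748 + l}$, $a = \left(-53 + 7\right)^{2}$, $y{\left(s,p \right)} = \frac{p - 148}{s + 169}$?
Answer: $\frac{3 \sqrt{29126026634977235}}{27807506} \approx 18.412$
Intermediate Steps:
$y{\left(s,p \right)} = \frac{-148 + p}{169 + s}$
$a = 2116$ ($a = \left(-46\right)^{2} = 2116$)
$l = - \frac{2471488}{1113}$ ($l = \frac{4 \frac{2116}{\frac{1}{169 + 123} \left(-148 - 11\right)}}{7} = \frac{4 \frac{2116}{\frac{1}{292} \left(-159\right)}}{7} = \frac{4 \frac{2116}{- \frac{159}{292}}}{7} = \frac{4 \cdot 2116 \left(- \frac{292}{159}\right)}{7} = \frac{4}{7} \left(- \frac{617872}{159}\right) = - \frac{2471488}{1113} \approx -2220.6$)
$E = - \frac{1113}{55615012}$ ($E = \frac{1}{-47748 - \frac{2471488}{1113}} = \frac{1}{- \frac{55615012}{1113}} = - \frac{1113}{55615012} \approx -2.0013 \cdot 10^{-5}$)
$\sqrt{339 + E} = \sqrt{339 - \frac{1113}{55615012}} = \sqrt{\frac{18853487955}{55615012}} = \frac{3 \sqrt{29126026634977235}}{27807506}$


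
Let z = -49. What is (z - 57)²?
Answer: 11236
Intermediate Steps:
(z - 57)² = (-49 - 57)² = (-106)² = 11236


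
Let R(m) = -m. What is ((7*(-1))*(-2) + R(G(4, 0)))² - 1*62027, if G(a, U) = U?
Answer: -61831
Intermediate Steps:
((7*(-1))*(-2) + R(G(4, 0)))² - 1*62027 = ((7*(-1))*(-2) - 1*0)² - 1*62027 = (-7*(-2) + 0)² - 62027 = (14 + 0)² - 62027 = 14² - 62027 = 196 - 62027 = -61831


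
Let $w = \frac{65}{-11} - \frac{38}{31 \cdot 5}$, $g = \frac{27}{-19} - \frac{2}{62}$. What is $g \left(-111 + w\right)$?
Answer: $\frac{170984288}{1004245} \approx 170.26$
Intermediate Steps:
$g = - \frac{856}{589}$ ($g = 27 \left(- \frac{1}{19}\right) - \frac{1}{31} = - \frac{27}{19} - \frac{1}{31} = - \frac{856}{589} \approx -1.4533$)
$w = - \frac{10493}{1705}$ ($w = 65 \left(- \frac{1}{11}\right) - \frac{38}{155} = - \frac{65}{11} - \frac{38}{155} = - \frac{10493}{1705} \approx -6.1543$)
$g \left(-111 + w\right) = - \frac{856 \left(-111 - \frac{10493}{1705}\right)}{589} = \left(- \frac{856}{589}\right) \left(- \frac{199748}{1705}\right) = \frac{170984288}{1004245}$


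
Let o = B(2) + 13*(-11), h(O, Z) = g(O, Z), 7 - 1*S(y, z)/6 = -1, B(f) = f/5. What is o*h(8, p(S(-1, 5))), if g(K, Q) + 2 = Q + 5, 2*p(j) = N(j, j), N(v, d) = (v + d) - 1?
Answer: -72013/10 ≈ -7201.3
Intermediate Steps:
B(f) = f/5 (B(f) = f*(⅕) = f/5)
S(y, z) = 48 (S(y, z) = 42 - 6*(-1) = 42 + 6 = 48)
N(v, d) = -1 + d + v (N(v, d) = (d + v) - 1 = -1 + d + v)
p(j) = -½ + j (p(j) = (-1 + j + j)/2 = (-1 + 2*j)/2 = -½ + j)
g(K, Q) = 3 + Q (g(K, Q) = -2 + (Q + 5) = -2 + (5 + Q) = 3 + Q)
h(O, Z) = 3 + Z
o = -713/5 (o = (⅕)*2 + 13*(-11) = ⅖ - 143 = -713/5 ≈ -142.60)
o*h(8, p(S(-1, 5))) = -713*(3 + (-½ + 48))/5 = -713*(3 + 95/2)/5 = -713/5*101/2 = -72013/10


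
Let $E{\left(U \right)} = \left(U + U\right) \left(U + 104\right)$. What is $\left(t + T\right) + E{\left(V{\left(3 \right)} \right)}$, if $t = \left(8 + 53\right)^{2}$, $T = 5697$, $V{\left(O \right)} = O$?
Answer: $10060$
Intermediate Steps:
$E{\left(U \right)} = 2 U \left(104 + U\right)$
$t = 3721$ ($t = 61^{2} = 3721$)
$\left(t + T\right) + E{\left(V{\left(3 \right)} \right)} = \left(3721 + 5697\right) + 2 \cdot 3 \left(104 + 3\right) = 9418 + 2 \cdot 3 \cdot 107 = 9418 + 642 = 10060$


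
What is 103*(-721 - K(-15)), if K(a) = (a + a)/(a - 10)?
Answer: -371933/5 ≈ -74387.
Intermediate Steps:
K(a) = 2*a/(-10 + a) (K(a) = (2*a)/(-10 + a) = 2*a/(-10 + a))
103*(-721 - K(-15)) = 103*(-721 - 2*(-15)/(-10 - 15)) = 103*(-721 - 2*(-15)/(-25)) = 103*(-721 - 2*(-15)*(-1)/25) = 103*(-721 - 1*6/5) = 103*(-721 - 6/5) = 103*(-3611/5) = -371933/5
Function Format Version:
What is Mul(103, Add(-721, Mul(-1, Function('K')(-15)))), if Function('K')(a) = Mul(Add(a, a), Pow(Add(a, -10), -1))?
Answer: Rational(-371933, 5) ≈ -74387.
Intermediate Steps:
Function('K')(a) = Mul(2, a, Pow(Add(-10, a), -1)) (Function('K')(a) = Mul(Mul(2, a), Pow(Add(-10, a), -1)) = Mul(2, a, Pow(Add(-10, a), -1)))
Mul(103, Add(-721, Mul(-1, Function('K')(-15)))) = Mul(103, Add(-721, Mul(-1, Mul(2, -15, Pow(Add(-10, -15), -1))))) = Mul(103, Add(-721, Mul(-1, Mul(2, -15, Pow(-25, -1))))) = Mul(103, Add(-721, Mul(-1, Mul(2, -15, Rational(-1, 25))))) = Mul(103, Add(-721, Mul(-1, Rational(6, 5)))) = Mul(103, Add(-721, Rational(-6, 5))) = Mul(103, Rational(-3611, 5)) = Rational(-371933, 5)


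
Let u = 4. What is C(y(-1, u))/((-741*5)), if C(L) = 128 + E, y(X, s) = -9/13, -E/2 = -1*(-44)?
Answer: -8/741 ≈ -0.010796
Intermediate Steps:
E = -88 (E = -(-2)*(-44) = -2*44 = -88)
y(X, s) = -9/13 (y(X, s) = -9*1/13 = -9/13)
C(L) = 40 (C(L) = 128 - 88 = 40)
C(y(-1, u))/((-741*5)) = 40/((-741*5)) = 40/(-3705) = 40*(-1/3705) = -8/741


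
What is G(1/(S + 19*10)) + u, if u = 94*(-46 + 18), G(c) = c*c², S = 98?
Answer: -62872879103/23887872 ≈ -2632.0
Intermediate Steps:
G(c) = c³
u = -2632 (u = 94*(-28) = -2632)
G(1/(S + 19*10)) + u = (1/(98 + 19*10))³ - 2632 = (1/(98 + 190))³ - 2632 = (1/288)³ - 2632 = 1/23887872 - 2632 = -62872879103/23887872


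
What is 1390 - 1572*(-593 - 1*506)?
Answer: 1729018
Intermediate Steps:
1390 - 1572*(-593 - 1*506) = 1390 - 1572*(-593 - 506) = 1390 - 1572*(-1099) = 1390 + 1727628 = 1729018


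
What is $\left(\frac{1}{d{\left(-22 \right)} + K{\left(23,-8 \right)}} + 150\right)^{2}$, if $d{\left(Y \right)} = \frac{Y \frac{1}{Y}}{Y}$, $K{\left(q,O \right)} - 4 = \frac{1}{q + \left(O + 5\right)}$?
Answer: $\frac{17521816900}{776161} \approx 22575.0$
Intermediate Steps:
$K{\left(q,O \right)} = 4 + \frac{1}{5 + O + q}$ ($K{\left(q,O \right)} = 4 + \frac{1}{q + \left(O + 5\right)} = 4 + \frac{1}{q + \left(5 + O\right)} = 4 + \frac{1}{5 + O + q}$)
$d{\left(Y \right)} = \frac{1}{Y}$ ($d{\left(Y \right)} = 1 \frac{1}{Y} = \frac{1}{Y}$)
$\left(\frac{1}{d{\left(-22 \right)} + K{\left(23,-8 \right)}} + 150\right)^{2} = \left(\frac{1}{\frac{1}{-22} + \frac{21 + 4 \left(-8\right) + 4 \cdot 23}{5 - 8 + 23}} + 150\right)^{2} = \left(\frac{1}{- \frac{1}{22} + \frac{21 - 32 + 92}{20}} + 150\right)^{2} = \left(\frac{1}{- \frac{1}{22} + \frac{1}{20} \cdot 81} + 150\right)^{2} = \left(\frac{1}{- \frac{1}{22} + \frac{81}{20}} + 150\right)^{2} = \left(\frac{1}{\frac{881}{220}} + 150\right)^{2} = \left(\frac{220}{881} + 150\right)^{2} = \left(\frac{132370}{881}\right)^{2} = \frac{17521816900}{776161}$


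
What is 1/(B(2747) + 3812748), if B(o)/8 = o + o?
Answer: 1/3856700 ≈ 2.5929e-7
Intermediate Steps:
B(o) = 16*o (B(o) = 8*(o + o) = 8*(2*o) = 16*o)
1/(B(2747) + 3812748) = 1/(16*2747 + 3812748) = 1/(43952 + 3812748) = 1/3856700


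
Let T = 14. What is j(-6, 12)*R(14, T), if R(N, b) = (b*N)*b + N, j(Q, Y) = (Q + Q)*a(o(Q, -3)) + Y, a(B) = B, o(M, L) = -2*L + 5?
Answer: -330960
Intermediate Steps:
o(M, L) = 5 - 2*L
j(Q, Y) = Y + 22*Q (j(Q, Y) = (Q + Q)*(5 - 2*(-3)) + Y = (2*Q)*(5 + 6) + Y = (2*Q)*11 + Y = 22*Q + Y = Y + 22*Q)
R(N, b) = N + N*b² (R(N, b) = (N*b)*b + N = N*b² + N = N + N*b²)
j(-6, 12)*R(14, T) = (12 + 22*(-6))*(14*(1 + 14²)) = (12 - 132)*(14*(1 + 196)) = -1680*197 = -120*2758 = -330960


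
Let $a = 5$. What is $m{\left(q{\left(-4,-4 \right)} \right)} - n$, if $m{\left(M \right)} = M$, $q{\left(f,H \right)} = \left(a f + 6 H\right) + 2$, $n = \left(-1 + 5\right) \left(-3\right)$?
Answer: $-30$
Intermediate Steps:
$n = -12$ ($n = 4 \left(-3\right) = -12$)
$q{\left(f,H \right)} = 2 + 5 f + 6 H$ ($q{\left(f,H \right)} = \left(5 f + 6 H\right) + 2 = 2 + 5 f + 6 H$)
$m{\left(q{\left(-4,-4 \right)} \right)} - n = \left(2 + 5 \left(-4\right) + 6 \left(-4\right)\right) - -12 = \left(2 - 20 - 24\right) + 12 = -42 + 12 = -30$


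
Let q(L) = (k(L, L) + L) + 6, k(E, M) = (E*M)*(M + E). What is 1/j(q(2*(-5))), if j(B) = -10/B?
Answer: 1002/5 ≈ 200.40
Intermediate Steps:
k(E, M) = E*M*(E + M) (k(E, M) = (E*M)*(E + M) = E*M*(E + M))
q(L) = 6 + L + 2*L**3 (q(L) = (L*L*(L + L) + L) + 6 = (L*L*(2*L) + L) + 6 = (2*L**3 + L) + 6 = (L + 2*L**3) + 6 = 6 + L + 2*L**3)
j(B) = -10/B
1/j(q(2*(-5))) = 1/(-10/(6 + 2*(-5) + 2*(2*(-5))**3)) = 1/(-10/(6 - 10 + 2*(-10)**3)) = 1/(-10/(6 - 10 + 2*(-1000))) = 1/(-10/(6 - 10 - 2000)) = 1/(-10/(-2004)) = 1/(-10*(-1/2004)) = 1/(5/1002) = 1002/5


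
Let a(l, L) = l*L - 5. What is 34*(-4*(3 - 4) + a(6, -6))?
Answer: -1258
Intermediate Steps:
a(l, L) = -5 + L*l (a(l, L) = L*l - 5 = -5 + L*l)
34*(-4*(3 - 4) + a(6, -6)) = 34*(-4*(3 - 4) + (-5 - 6*6)) = 34*(-4*(-1) + (-5 - 36)) = 34*(4 - 41) = 34*(-37) = -1258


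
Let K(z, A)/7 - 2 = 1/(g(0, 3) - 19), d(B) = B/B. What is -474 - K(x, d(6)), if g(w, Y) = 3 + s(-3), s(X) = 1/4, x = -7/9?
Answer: -4388/9 ≈ -487.56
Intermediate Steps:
x = -7/9 (x = -7*⅑ = -7/9 ≈ -0.77778)
s(X) = ¼
g(w, Y) = 13/4 (g(w, Y) = 3 + ¼ = 13/4)
d(B) = 1
K(z, A) = 122/9 (K(z, A) = 14 + 7/(13/4 - 19) = 14 + 7/(-63/4) = 14 + 7*(-4/63) = 14 - 4/9 = 122/9)
-474 - K(x, d(6)) = -474 - 1*122/9 = -474 - 122/9 = -4388/9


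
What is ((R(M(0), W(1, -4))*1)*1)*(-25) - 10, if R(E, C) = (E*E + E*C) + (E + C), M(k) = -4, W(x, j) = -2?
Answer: -460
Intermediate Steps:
R(E, C) = C + E + E² + C*E (R(E, C) = (E² + C*E) + (C + E) = C + E + E² + C*E)
((R(M(0), W(1, -4))*1)*1)*(-25) - 10 = (((-2 - 4 + (-4)² - 2*(-4))*1)*1)*(-25) - 10 = (((-2 - 4 + 16 + 8)*1)*1)*(-25) - 10 = ((18*1)*1)*(-25) - 10 = (18*1)*(-25) - 10 = 18*(-25) - 10 = -450 - 10 = -460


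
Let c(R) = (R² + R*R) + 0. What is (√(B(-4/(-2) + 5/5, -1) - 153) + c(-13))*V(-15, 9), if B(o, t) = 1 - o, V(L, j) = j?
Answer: 3042 + 9*I*√155 ≈ 3042.0 + 112.05*I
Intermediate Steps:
c(R) = 2*R² (c(R) = (R² + R²) + 0 = 2*R² + 0 = 2*R²)
(√(B(-4/(-2) + 5/5, -1) - 153) + c(-13))*V(-15, 9) = (√((1 - (-4/(-2) + 5/5)) - 153) + 2*(-13)²)*9 = (√((1 - (-4*(-½) + 5*(⅕))) - 153) + 2*169)*9 = (√((1 - (2 + 1)) - 153) + 338)*9 = (√((1 - 1*3) - 153) + 338)*9 = (√((1 - 3) - 153) + 338)*9 = (√(-2 - 153) + 338)*9 = (√(-155) + 338)*9 = (I*√155 + 338)*9 = (338 + I*√155)*9 = 3042 + 9*I*√155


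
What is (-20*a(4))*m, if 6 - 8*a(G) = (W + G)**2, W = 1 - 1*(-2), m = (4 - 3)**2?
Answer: 215/2 ≈ 107.50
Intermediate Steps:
m = 1 (m = 1**2 = 1)
W = 3 (W = 1 + 2 = 3)
a(G) = 3/4 - (3 + G)**2/8
(-20*a(4))*m = -20*(3/4 - (3 + 4)**2/8)*1 = -20*(3/4 - 1/8*7**2)*1 = -20*(3/4 - 1/8*49)*1 = -20*(3/4 - 49/8)*1 = -20*(-43/8)*1 = (215/2)*1 = 215/2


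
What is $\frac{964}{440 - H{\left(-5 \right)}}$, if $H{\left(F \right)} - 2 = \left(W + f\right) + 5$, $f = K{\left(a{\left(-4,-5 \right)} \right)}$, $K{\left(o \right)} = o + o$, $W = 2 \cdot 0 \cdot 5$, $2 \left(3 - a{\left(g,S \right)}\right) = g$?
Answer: $\frac{964}{423} \approx 2.279$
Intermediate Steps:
$a{\left(g,S \right)} = 3 - \frac{g}{2}$
$W = 0$ ($W = 0 \cdot 5 = 0$)
$K{\left(o \right)} = 2 o$
$f = 10$ ($f = 2 \left(3 - -2\right) = 2 \left(3 + 2\right) = 2 \cdot 5 = 10$)
$H{\left(F \right)} = 17$ ($H{\left(F \right)} = 2 + \left(\left(0 + 10\right) + 5\right) = 2 + \left(10 + 5\right) = 2 + 15 = 17$)
$\frac{964}{440 - H{\left(-5 \right)}} = \frac{964}{440 - 17} = \frac{964}{423}$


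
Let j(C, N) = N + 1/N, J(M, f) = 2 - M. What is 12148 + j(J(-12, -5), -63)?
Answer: 761354/63 ≈ 12085.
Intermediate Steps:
12148 + j(J(-12, -5), -63) = 12148 + (-63 + 1/(-63)) = 12148 + (-63 - 1/63) = 12148 - 3970/63 = 761354/63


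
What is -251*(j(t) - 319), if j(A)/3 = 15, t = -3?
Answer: 68774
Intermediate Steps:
j(A) = 45 (j(A) = 3*15 = 45)
-251*(j(t) - 319) = -251*(45 - 319) = -251*(-274) = 68774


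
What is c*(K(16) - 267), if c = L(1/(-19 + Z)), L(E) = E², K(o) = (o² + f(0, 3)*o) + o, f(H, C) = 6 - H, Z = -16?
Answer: 101/1225 ≈ 0.082449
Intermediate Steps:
K(o) = o² + 7*o (K(o) = (o² + (6 - 1*0)*o) + o = (o² + (6 + 0)*o) + o = (o² + 6*o) + o = o² + 7*o)
c = 1/1225 (c = (1/(-19 - 16))² = (1/(-35))² = (-1/35)² = 1/1225 ≈ 0.00081633)
c*(K(16) - 267) = (16*(7 + 16) - 267)/1225 = (16*23 - 267)/1225 = (368 - 267)/1225 = (1/1225)*101 = 101/1225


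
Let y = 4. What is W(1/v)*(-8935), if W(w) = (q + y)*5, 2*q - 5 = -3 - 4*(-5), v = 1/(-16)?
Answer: -670125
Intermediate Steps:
v = -1/16 ≈ -0.062500
q = 11 (q = 5/2 + (-3 - 4*(-5))/2 = 5/2 + (-3 + 20)/2 = 5/2 + (½)*17 = 5/2 + 17/2 = 11)
W(w) = 75 (W(w) = (11 + 4)*5 = 15*5 = 75)
W(1/v)*(-8935) = 75*(-8935) = -670125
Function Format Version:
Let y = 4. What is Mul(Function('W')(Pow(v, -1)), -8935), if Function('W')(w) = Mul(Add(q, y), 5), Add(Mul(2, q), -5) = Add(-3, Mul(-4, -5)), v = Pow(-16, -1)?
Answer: -670125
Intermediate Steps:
v = Rational(-1, 16) ≈ -0.062500
q = 11 (q = Add(Rational(5, 2), Mul(Rational(1, 2), Add(-3, Mul(-4, -5)))) = Add(Rational(5, 2), Mul(Rational(1, 2), Add(-3, 20))) = Add(Rational(5, 2), Mul(Rational(1, 2), 17)) = Add(Rational(5, 2), Rational(17, 2)) = 11)
Function('W')(w) = 75 (Function('W')(w) = Mul(Add(11, 4), 5) = Mul(15, 5) = 75)
Mul(Function('W')(Pow(v, -1)), -8935) = Mul(75, -8935) = -670125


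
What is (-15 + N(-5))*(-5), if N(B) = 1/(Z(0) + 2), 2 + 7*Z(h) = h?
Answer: 865/12 ≈ 72.083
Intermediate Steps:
Z(h) = -2/7 + h/7
N(B) = 7/12 (N(B) = 1/((-2/7 + (1/7)*0) + 2) = 1/((-2/7 + 0) + 2) = 1/(-2/7 + 2) = 1/(12/7) = 7/12)
(-15 + N(-5))*(-5) = (-15 + 7/12)*(-5) = -173/12*(-5) = 865/12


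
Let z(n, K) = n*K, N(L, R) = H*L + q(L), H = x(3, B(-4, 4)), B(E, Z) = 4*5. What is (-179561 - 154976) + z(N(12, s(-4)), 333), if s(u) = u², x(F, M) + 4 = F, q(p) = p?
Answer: -334537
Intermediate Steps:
B(E, Z) = 20
x(F, M) = -4 + F
H = -1 (H = -4 + 3 = -1)
N(L, R) = 0 (N(L, R) = -L + L = 0)
z(n, K) = K*n
(-179561 - 154976) + z(N(12, s(-4)), 333) = (-179561 - 154976) + 333*0 = -334537 + 0 = -334537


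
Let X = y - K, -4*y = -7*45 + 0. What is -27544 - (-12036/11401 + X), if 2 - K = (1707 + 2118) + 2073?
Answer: -1528540931/45604 ≈ -33518.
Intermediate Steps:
K = -5896 (K = 2 - ((1707 + 2118) + 2073) = 2 - (3825 + 2073) = 2 - 1*5898 = 2 - 5898 = -5896)
y = 315/4 (y = -(-7*45 + 0)/4 = -(-315 + 0)/4 = -¼*(-315) = 315/4 ≈ 78.750)
X = 23899/4 (X = 315/4 - 1*(-5896) = 315/4 + 5896 = 23899/4 ≈ 5974.8)
-27544 - (-12036/11401 + X) = -27544 - (-12036/11401 + 23899/4) = -27544 - 1*272424355/45604 = -27544 - 272424355/45604 = -1528540931/45604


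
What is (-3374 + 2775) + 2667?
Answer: 2068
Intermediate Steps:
(-3374 + 2775) + 2667 = -599 + 2667 = 2068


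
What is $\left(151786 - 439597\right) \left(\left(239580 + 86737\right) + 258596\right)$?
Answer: $-168344395443$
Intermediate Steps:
$\left(151786 - 439597\right) \left(\left(239580 + 86737\right) + 258596\right) = - 287811 \left(326317 + 258596\right) = \left(-287811\right) 584913 = -168344395443$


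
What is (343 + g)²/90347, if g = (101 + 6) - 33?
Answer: 173889/90347 ≈ 1.9247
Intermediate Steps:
g = 74 (g = 107 - 33 = 74)
(343 + g)²/90347 = (343 + 74)²/90347 = 417²*(1/90347) = 173889*(1/90347) = 173889/90347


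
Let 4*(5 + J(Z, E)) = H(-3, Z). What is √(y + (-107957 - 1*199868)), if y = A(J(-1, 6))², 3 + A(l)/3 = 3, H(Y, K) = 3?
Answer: 5*I*√12313 ≈ 554.82*I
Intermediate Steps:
J(Z, E) = -17/4 (J(Z, E) = -5 + (¼)*3 = -5 + ¾ = -17/4)
A(l) = 0 (A(l) = -9 + 3*3 = -9 + 9 = 0)
y = 0 (y = 0² = 0)
√(y + (-107957 - 1*199868)) = √(0 + (-107957 - 1*199868)) = √(0 + (-107957 - 199868)) = √(0 - 307825) = √(-307825) = 5*I*√12313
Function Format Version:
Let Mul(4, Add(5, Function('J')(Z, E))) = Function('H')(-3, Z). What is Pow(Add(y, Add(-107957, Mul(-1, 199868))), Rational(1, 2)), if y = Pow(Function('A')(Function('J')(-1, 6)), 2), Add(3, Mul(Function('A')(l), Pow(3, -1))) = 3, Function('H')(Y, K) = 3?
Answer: Mul(5, I, Pow(12313, Rational(1, 2))) ≈ Mul(554.82, I)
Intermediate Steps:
Function('J')(Z, E) = Rational(-17, 4) (Function('J')(Z, E) = Add(-5, Mul(Rational(1, 4), 3)) = Add(-5, Rational(3, 4)) = Rational(-17, 4))
Function('A')(l) = 0 (Function('A')(l) = Add(-9, Mul(3, 3)) = Add(-9, 9) = 0)
y = 0 (y = Pow(0, 2) = 0)
Pow(Add(y, Add(-107957, Mul(-1, 199868))), Rational(1, 2)) = Pow(Add(0, Add(-107957, Mul(-1, 199868))), Rational(1, 2)) = Pow(Add(0, Add(-107957, -199868)), Rational(1, 2)) = Pow(Add(0, -307825), Rational(1, 2)) = Pow(-307825, Rational(1, 2)) = Mul(5, I, Pow(12313, Rational(1, 2)))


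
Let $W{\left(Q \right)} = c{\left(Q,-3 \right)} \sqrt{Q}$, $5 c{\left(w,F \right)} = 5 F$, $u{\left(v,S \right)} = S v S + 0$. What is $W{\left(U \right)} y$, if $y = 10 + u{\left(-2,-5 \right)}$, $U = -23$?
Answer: $120 i \sqrt{23} \approx 575.5 i$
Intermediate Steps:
$u{\left(v,S \right)} = v S^{2}$ ($u{\left(v,S \right)} = v S^{2} + 0 = v S^{2}$)
$y = -40$ ($y = 10 - 2 \left(-5\right)^{2} = 10 - 50 = -40$)
$c{\left(w,F \right)} = F$ ($c{\left(w,F \right)} = \frac{5 F}{5} = F$)
$W{\left(Q \right)} = - 3 \sqrt{Q}$
$W{\left(U \right)} y = - 3 \sqrt{-23} \left(-40\right) = - 3 i \sqrt{23} \left(-40\right) = 120 i \sqrt{23}$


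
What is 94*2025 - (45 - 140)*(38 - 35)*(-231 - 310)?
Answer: 36165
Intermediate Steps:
94*2025 - (45 - 140)*(38 - 35)*(-231 - 310) = 190350 - (-95*3)*(-541) = 190350 - (-285)*(-541) = 190350 - 1*154185 = 190350 - 154185 = 36165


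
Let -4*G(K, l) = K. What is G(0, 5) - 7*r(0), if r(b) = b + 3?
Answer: -21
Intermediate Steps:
r(b) = 3 + b
G(K, l) = -K/4
G(0, 5) - 7*r(0) = -¼*0 - 7*(3 + 0) = 0 - 7*3 = 0 - 21 = -21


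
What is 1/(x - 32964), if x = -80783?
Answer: -1/113747 ≈ -8.7914e-6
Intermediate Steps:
1/(x - 32964) = 1/(-80783 - 32964) = 1/(-113747) = -1/113747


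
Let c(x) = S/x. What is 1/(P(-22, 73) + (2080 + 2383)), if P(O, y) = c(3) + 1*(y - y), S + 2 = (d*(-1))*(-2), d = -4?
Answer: 3/13379 ≈ 0.00022423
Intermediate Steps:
S = -10 (S = -2 - 4*(-1)*(-2) = -2 + 4*(-2) = -2 - 8 = -10)
c(x) = -10/x
P(O, y) = -10/3 (P(O, y) = -10/3 + 1*(y - y) = -10*1/3 + 1*0 = -10/3 + 0 = -10/3)
1/(P(-22, 73) + (2080 + 2383)) = 1/(-10/3 + (2080 + 2383)) = 1/(-10/3 + 4463) = 1/(13379/3) = 3/13379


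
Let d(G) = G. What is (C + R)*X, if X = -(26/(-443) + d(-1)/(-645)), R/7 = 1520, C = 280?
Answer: 11886056/19049 ≈ 623.97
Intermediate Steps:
R = 10640 (R = 7*1520 = 10640)
X = 16327/285735 (X = -(26/(-443) - 1/(-645)) = -(26*(-1/443) - 1*(-1/645)) = -(-26/443 + 1/645) = -1*(-16327/285735) = 16327/285735 ≈ 0.057140)
(C + R)*X = (280 + 10640)*(16327/285735) = 10920*(16327/285735) = 11886056/19049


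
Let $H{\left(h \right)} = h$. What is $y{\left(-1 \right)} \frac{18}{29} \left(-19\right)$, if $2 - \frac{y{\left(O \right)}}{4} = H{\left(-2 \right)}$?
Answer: $- \frac{5472}{29} \approx -188.69$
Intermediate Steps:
$y{\left(O \right)} = 16$ ($y{\left(O \right)} = 8 - -8 = 8 + 8 = 16$)
$y{\left(-1 \right)} \frac{18}{29} \left(-19\right) = 16 \cdot \frac{18}{29} \left(-19\right) = \frac{288}{29} \left(-19\right) = - \frac{5472}{29}$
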